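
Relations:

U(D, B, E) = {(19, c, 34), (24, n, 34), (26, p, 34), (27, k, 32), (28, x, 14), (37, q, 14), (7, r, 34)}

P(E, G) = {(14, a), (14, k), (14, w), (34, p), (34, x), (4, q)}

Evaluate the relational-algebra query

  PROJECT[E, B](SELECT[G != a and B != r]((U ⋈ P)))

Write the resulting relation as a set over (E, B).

{(14, q), (14, x), (34, c), (34, n), (34, p)}

Joining U and P on E yields {(19, c, 34, p), (19, c, 34, x), (24, n, 34, p), (24, n, 34, x), (26, p, 34, p), (26, p, 34, x), (28, x, 14, a), (28, x, 14, k), (28, x, 14, w), (37, q, 14, a), (37, q, 14, k), (37, q, 14, w), (7, r, 34, p), (7, r, 34, x)}.
Selection G != a and B != r: {(19, c, 34, p), (19, c, 34, x), (24, n, 34, p), (24, n, 34, x), (26, p, 34, p), (26, p, 34, x), (28, x, 14, k), (28, x, 14, w), (37, q, 14, k), (37, q, 14, w)}
π[E, B]: project onto (E, B) (5 duplicate(s) eliminated) → {(14, q), (14, x), (34, c), (34, n), (34, p)}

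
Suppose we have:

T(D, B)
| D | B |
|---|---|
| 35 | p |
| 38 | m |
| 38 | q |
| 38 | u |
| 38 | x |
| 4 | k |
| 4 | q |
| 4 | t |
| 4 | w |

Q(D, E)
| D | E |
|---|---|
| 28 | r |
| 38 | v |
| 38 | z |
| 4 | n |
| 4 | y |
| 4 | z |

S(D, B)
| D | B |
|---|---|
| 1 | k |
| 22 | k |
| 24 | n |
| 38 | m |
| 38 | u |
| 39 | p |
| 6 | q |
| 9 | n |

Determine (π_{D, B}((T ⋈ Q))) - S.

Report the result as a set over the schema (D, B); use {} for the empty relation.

{(38, q), (38, x), (4, k), (4, q), (4, t), (4, w)}

T ⋈ Q (natural join on D): {(38, m, v), (38, m, z), (38, q, v), (38, q, z), (38, u, v), (38, u, z), (38, x, v), (38, x, z), (4, k, n), (4, k, y), (4, k, z), (4, q, n), (4, q, y), (4, q, z), (4, t, n), (4, t, y), (4, t, z), (4, w, n), (4, w, y), (4, w, z)}
Keep only column(s) D, B (12 duplicate(s) eliminated): {(38, m), (38, q), (38, u), (38, x), (4, k), (4, q), (4, t), (4, w)}
Difference: {(38, m), (38, q), (38, u), (38, x), (4, k), (4, q), (4, t), (4, w)} with {(1, k), (22, k), (24, n), (38, m), (38, u), (39, p), (6, q), (9, n)} → {(38, q), (38, x), (4, k), (4, q), (4, t), (4, w)}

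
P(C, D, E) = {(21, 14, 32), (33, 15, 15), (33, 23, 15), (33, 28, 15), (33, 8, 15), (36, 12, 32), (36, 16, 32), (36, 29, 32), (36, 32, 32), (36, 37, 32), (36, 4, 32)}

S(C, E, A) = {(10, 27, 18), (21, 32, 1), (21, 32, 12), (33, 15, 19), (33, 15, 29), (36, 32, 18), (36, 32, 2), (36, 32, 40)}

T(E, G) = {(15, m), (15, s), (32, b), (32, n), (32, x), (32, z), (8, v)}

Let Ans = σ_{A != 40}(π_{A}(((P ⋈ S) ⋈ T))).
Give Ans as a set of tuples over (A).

P ⋈ S (natural join on C, E): {(21, 14, 32, 1), (21, 14, 32, 12), (33, 15, 15, 19), (33, 15, 15, 29), (33, 23, 15, 19), (33, 23, 15, 29), (33, 28, 15, 19), (33, 28, 15, 29), (33, 8, 15, 19), (33, 8, 15, 29), (36, 12, 32, 18), (36, 12, 32, 2), (36, 12, 32, 40), (36, 16, 32, 18), (36, 16, 32, 2), (36, 16, 32, 40), (36, 29, 32, 18), (36, 29, 32, 2), (36, 29, 32, 40), (36, 32, 32, 18), (36, 32, 32, 2), (36, 32, 32, 40), (36, 37, 32, 18), (36, 37, 32, 2), (36, 37, 32, 40), (36, 4, 32, 18), (36, 4, 32, 2), (36, 4, 32, 40)}
(P ⋈ S) ⋈ T (natural join on E): {(21, 14, 32, 1, b), (21, 14, 32, 1, n), (21, 14, 32, 1, x), (21, 14, 32, 1, z), (21, 14, 32, 12, b), (21, 14, 32, 12, n), (21, 14, 32, 12, x), (21, 14, 32, 12, z), (33, 15, 15, 19, m), (33, 15, 15, 19, s), (33, 15, 15, 29, m), (33, 15, 15, 29, s), (33, 23, 15, 19, m), (33, 23, 15, 19, s), (33, 23, 15, 29, m), (33, 23, 15, 29, s), (33, 28, 15, 19, m), (33, 28, 15, 19, s), (33, 28, 15, 29, m), (33, 28, 15, 29, s), (33, 8, 15, 19, m), (33, 8, 15, 19, s), (33, 8, 15, 29, m), (33, 8, 15, 29, s), (36, 12, 32, 18, b), (36, 12, 32, 18, n), (36, 12, 32, 18, x), (36, 12, 32, 18, z), (36, 12, 32, 2, b), (36, 12, 32, 2, n), (36, 12, 32, 2, x), (36, 12, 32, 2, z), (36, 12, 32, 40, b), (36, 12, 32, 40, n), (36, 12, 32, 40, x), (36, 12, 32, 40, z), (36, 16, 32, 18, b), (36, 16, 32, 18, n), (36, 16, 32, 18, x), (36, 16, 32, 18, z), (36, 16, 32, 2, b), (36, 16, 32, 2, n), (36, 16, 32, 2, x), (36, 16, 32, 2, z), (36, 16, 32, 40, b), (36, 16, 32, 40, n), (36, 16, 32, 40, x), (36, 16, 32, 40, z), (36, 29, 32, 18, b), (36, 29, 32, 18, n), (36, 29, 32, 18, x), (36, 29, 32, 18, z), (36, 29, 32, 2, b), (36, 29, 32, 2, n), (36, 29, 32, 2, x), (36, 29, 32, 2, z), (36, 29, 32, 40, b), (36, 29, 32, 40, n), (36, 29, 32, 40, x), (36, 29, 32, 40, z), (36, 32, 32, 18, b), (36, 32, 32, 18, n), (36, 32, 32, 18, x), (36, 32, 32, 18, z), (36, 32, 32, 2, b), (36, 32, 32, 2, n), (36, 32, 32, 2, x), (36, 32, 32, 2, z), (36, 32, 32, 40, b), (36, 32, 32, 40, n), (36, 32, 32, 40, x), (36, 32, 32, 40, z), (36, 37, 32, 18, b), (36, 37, 32, 18, n), (36, 37, 32, 18, x), (36, 37, 32, 18, z), (36, 37, 32, 2, b), (36, 37, 32, 2, n), (36, 37, 32, 2, x), (36, 37, 32, 2, z), (36, 37, 32, 40, b), (36, 37, 32, 40, n), (36, 37, 32, 40, x), (36, 37, 32, 40, z), (36, 4, 32, 18, b), (36, 4, 32, 18, n), (36, 4, 32, 18, x), (36, 4, 32, 18, z), (36, 4, 32, 2, b), (36, 4, 32, 2, n), (36, 4, 32, 2, x), (36, 4, 32, 2, z), (36, 4, 32, 40, b), (36, 4, 32, 40, n), (36, 4, 32, 40, x), (36, 4, 32, 40, z)}
Projecting to A (89 duplicate(s) eliminated): {1, 12, 18, 19, 2, 29, 40}
Selection A != 40: {1, 12, 18, 19, 2, 29}

{1, 12, 18, 19, 2, 29}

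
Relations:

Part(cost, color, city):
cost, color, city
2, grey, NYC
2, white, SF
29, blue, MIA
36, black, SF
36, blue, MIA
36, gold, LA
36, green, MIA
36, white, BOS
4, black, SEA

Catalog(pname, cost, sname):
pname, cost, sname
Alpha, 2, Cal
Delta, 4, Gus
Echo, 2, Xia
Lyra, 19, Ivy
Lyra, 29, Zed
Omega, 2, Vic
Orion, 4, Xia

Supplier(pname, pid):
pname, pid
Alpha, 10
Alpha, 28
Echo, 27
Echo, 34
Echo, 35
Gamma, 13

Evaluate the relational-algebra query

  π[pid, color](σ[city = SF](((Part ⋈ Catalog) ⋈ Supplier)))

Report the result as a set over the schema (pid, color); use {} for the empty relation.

{(10, white), (27, white), (28, white), (34, white), (35, white)}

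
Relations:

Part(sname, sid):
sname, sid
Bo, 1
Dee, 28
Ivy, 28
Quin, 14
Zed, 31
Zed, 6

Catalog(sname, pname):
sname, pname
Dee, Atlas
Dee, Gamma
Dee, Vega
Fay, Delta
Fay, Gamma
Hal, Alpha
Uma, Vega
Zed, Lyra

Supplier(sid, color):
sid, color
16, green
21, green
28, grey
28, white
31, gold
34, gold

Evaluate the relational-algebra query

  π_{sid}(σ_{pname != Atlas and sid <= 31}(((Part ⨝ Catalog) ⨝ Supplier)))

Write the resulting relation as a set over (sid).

Joining Part and Catalog on sname yields {(Dee, 28, Atlas), (Dee, 28, Gamma), (Dee, 28, Vega), (Zed, 31, Lyra), (Zed, 6, Lyra)}.
Joining (Part ⨝ Catalog) and Supplier on sid yields {(Dee, 28, Atlas, grey), (Dee, 28, Atlas, white), (Dee, 28, Gamma, grey), (Dee, 28, Gamma, white), (Dee, 28, Vega, grey), (Dee, 28, Vega, white), (Zed, 31, Lyra, gold)}.
Filtering on pname != Atlas and sid <= 31 leaves {(Dee, 28, Gamma, grey), (Dee, 28, Gamma, white), (Dee, 28, Vega, grey), (Dee, 28, Vega, white), (Zed, 31, Lyra, gold)}.
Keep only column(s) sid (3 duplicate(s) eliminated): {28, 31}

{28, 31}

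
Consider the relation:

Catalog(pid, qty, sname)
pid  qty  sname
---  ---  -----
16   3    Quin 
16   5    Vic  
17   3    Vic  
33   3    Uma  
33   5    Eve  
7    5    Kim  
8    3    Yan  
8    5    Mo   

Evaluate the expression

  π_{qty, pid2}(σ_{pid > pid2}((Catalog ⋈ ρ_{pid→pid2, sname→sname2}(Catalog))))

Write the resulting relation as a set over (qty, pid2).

{(3, 16), (3, 17), (3, 8), (5, 16), (5, 7), (5, 8)}

ρ[pid→pid2, sname→sname2]: schema becomes (pid2, qty, sname2); tuples unchanged.
Joining Catalog and ρ_{pid→pid2, sname→sname2}(Catalog) on qty yields {(16, 3, Quin, 16, Quin), (16, 3, Quin, 17, Vic), (16, 3, Quin, 33, Uma), (16, 3, Quin, 8, Yan), (16, 5, Vic, 16, Vic), (16, 5, Vic, 33, Eve), (16, 5, Vic, 7, Kim), (16, 5, Vic, 8, Mo), (17, 3, Vic, 16, Quin), (17, 3, Vic, 17, Vic), (17, 3, Vic, 33, Uma), (17, 3, Vic, 8, Yan), (33, 3, Uma, 16, Quin), (33, 3, Uma, 17, Vic), (33, 3, Uma, 33, Uma), (33, 3, Uma, 8, Yan), (33, 5, Eve, 16, Vic), (33, 5, Eve, 33, Eve), (33, 5, Eve, 7, Kim), (33, 5, Eve, 8, Mo), (7, 5, Kim, 16, Vic), (7, 5, Kim, 33, Eve), (7, 5, Kim, 7, Kim), (7, 5, Kim, 8, Mo), (8, 3, Yan, 16, Quin), (8, 3, Yan, 17, Vic), (8, 3, Yan, 33, Uma), (8, 3, Yan, 8, Yan), (8, 5, Mo, 16, Vic), (8, 5, Mo, 33, Eve), (8, 5, Mo, 7, Kim), (8, 5, Mo, 8, Mo)}.
σ[pid > pid2]: keep tuples satisfying pid > pid2 → {(16, 3, Quin, 8, Yan), (16, 5, Vic, 7, Kim), (16, 5, Vic, 8, Mo), (17, 3, Vic, 16, Quin), (17, 3, Vic, 8, Yan), (33, 3, Uma, 16, Quin), (33, 3, Uma, 17, Vic), (33, 3, Uma, 8, Yan), (33, 5, Eve, 16, Vic), (33, 5, Eve, 7, Kim), (33, 5, Eve, 8, Mo), (8, 5, Mo, 7, Kim)}
π[qty, pid2]: project onto (qty, pid2) (6 duplicate(s) eliminated) → {(3, 16), (3, 17), (3, 8), (5, 16), (5, 7), (5, 8)}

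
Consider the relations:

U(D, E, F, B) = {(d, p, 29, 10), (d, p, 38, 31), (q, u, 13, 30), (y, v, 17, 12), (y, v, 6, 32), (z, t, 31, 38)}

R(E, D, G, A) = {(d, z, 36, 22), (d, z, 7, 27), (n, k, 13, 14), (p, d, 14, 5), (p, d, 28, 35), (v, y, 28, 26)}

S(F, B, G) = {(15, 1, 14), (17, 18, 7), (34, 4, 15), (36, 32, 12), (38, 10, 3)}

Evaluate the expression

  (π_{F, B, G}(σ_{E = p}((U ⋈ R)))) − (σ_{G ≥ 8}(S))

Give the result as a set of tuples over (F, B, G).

{(29, 10, 14), (29, 10, 28), (38, 31, 14), (38, 31, 28)}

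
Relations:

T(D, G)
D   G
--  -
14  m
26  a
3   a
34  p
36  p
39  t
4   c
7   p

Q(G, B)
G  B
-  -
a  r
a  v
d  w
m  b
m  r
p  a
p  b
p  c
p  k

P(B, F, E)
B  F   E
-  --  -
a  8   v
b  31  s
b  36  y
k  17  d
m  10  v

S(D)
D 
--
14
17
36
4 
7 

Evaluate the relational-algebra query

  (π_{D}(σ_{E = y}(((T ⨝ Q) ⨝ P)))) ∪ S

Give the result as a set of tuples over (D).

{14, 17, 34, 36, 4, 7}

T ⋈ Q (natural join on G): {(14, m, b), (14, m, r), (26, a, r), (26, a, v), (3, a, r), (3, a, v), (34, p, a), (34, p, b), (34, p, c), (34, p, k), (36, p, a), (36, p, b), (36, p, c), (36, p, k), (7, p, a), (7, p, b), (7, p, c), (7, p, k)}
(T ⨝ Q) ⋈ P (natural join on B): {(14, m, b, 31, s), (14, m, b, 36, y), (34, p, a, 8, v), (34, p, b, 31, s), (34, p, b, 36, y), (34, p, k, 17, d), (36, p, a, 8, v), (36, p, b, 31, s), (36, p, b, 36, y), (36, p, k, 17, d), (7, p, a, 8, v), (7, p, b, 31, s), (7, p, b, 36, y), (7, p, k, 17, d)}
Filtering on E = y leaves {(14, m, b, 36, y), (34, p, b, 36, y), (36, p, b, 36, y), (7, p, b, 36, y)}.
π[D]: project onto (D) → {14, 34, 36, 7}
Union: {14, 34, 36, 7} with {14, 17, 36, 4, 7} → {14, 17, 34, 36, 4, 7}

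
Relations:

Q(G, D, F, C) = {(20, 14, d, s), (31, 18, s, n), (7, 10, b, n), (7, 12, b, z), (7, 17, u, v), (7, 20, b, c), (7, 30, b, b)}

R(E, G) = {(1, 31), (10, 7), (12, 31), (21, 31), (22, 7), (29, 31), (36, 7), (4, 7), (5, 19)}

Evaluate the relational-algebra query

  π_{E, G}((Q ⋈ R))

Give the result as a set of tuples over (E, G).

{(1, 31), (10, 7), (12, 31), (21, 31), (22, 7), (29, 31), (36, 7), (4, 7)}

Q ⋈ R (natural join on G): {(31, 18, s, n, 1), (31, 18, s, n, 12), (31, 18, s, n, 21), (31, 18, s, n, 29), (7, 10, b, n, 10), (7, 10, b, n, 22), (7, 10, b, n, 36), (7, 10, b, n, 4), (7, 12, b, z, 10), (7, 12, b, z, 22), (7, 12, b, z, 36), (7, 12, b, z, 4), (7, 17, u, v, 10), (7, 17, u, v, 22), (7, 17, u, v, 36), (7, 17, u, v, 4), (7, 20, b, c, 10), (7, 20, b, c, 22), (7, 20, b, c, 36), (7, 20, b, c, 4), (7, 30, b, b, 10), (7, 30, b, b, 22), (7, 30, b, b, 36), (7, 30, b, b, 4)}
Keep only column(s) E, G (16 duplicate(s) eliminated): {(1, 31), (10, 7), (12, 31), (21, 31), (22, 7), (29, 31), (36, 7), (4, 7)}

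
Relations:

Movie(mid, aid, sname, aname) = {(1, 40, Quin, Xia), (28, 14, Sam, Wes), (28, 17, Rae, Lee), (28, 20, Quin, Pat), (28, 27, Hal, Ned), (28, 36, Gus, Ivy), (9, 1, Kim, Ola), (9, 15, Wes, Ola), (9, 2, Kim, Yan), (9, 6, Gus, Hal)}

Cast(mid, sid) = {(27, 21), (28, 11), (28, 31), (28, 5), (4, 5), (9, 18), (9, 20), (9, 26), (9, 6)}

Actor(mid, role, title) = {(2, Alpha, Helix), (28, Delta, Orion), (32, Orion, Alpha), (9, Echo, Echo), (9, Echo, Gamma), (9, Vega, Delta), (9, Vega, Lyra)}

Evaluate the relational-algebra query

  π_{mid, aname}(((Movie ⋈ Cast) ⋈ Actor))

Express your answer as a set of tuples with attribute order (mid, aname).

{(28, Ivy), (28, Lee), (28, Ned), (28, Pat), (28, Wes), (9, Hal), (9, Ola), (9, Yan)}

Movie ⋈ Cast (natural join on mid): {(28, 14, Sam, Wes, 11), (28, 14, Sam, Wes, 31), (28, 14, Sam, Wes, 5), (28, 17, Rae, Lee, 11), (28, 17, Rae, Lee, 31), (28, 17, Rae, Lee, 5), (28, 20, Quin, Pat, 11), (28, 20, Quin, Pat, 31), (28, 20, Quin, Pat, 5), (28, 27, Hal, Ned, 11), (28, 27, Hal, Ned, 31), (28, 27, Hal, Ned, 5), (28, 36, Gus, Ivy, 11), (28, 36, Gus, Ivy, 31), (28, 36, Gus, Ivy, 5), (9, 1, Kim, Ola, 18), (9, 1, Kim, Ola, 20), (9, 1, Kim, Ola, 26), (9, 1, Kim, Ola, 6), (9, 15, Wes, Ola, 18), (9, 15, Wes, Ola, 20), (9, 15, Wes, Ola, 26), (9, 15, Wes, Ola, 6), (9, 2, Kim, Yan, 18), (9, 2, Kim, Yan, 20), (9, 2, Kim, Yan, 26), (9, 2, Kim, Yan, 6), (9, 6, Gus, Hal, 18), (9, 6, Gus, Hal, 20), (9, 6, Gus, Hal, 26), (9, 6, Gus, Hal, 6)}
(Movie ⋈ Cast) ⋈ Actor (natural join on mid): {(28, 14, Sam, Wes, 11, Delta, Orion), (28, 14, Sam, Wes, 31, Delta, Orion), (28, 14, Sam, Wes, 5, Delta, Orion), (28, 17, Rae, Lee, 11, Delta, Orion), (28, 17, Rae, Lee, 31, Delta, Orion), (28, 17, Rae, Lee, 5, Delta, Orion), (28, 20, Quin, Pat, 11, Delta, Orion), (28, 20, Quin, Pat, 31, Delta, Orion), (28, 20, Quin, Pat, 5, Delta, Orion), (28, 27, Hal, Ned, 11, Delta, Orion), (28, 27, Hal, Ned, 31, Delta, Orion), (28, 27, Hal, Ned, 5, Delta, Orion), (28, 36, Gus, Ivy, 11, Delta, Orion), (28, 36, Gus, Ivy, 31, Delta, Orion), (28, 36, Gus, Ivy, 5, Delta, Orion), (9, 1, Kim, Ola, 18, Echo, Echo), (9, 1, Kim, Ola, 18, Echo, Gamma), (9, 1, Kim, Ola, 18, Vega, Delta), (9, 1, Kim, Ola, 18, Vega, Lyra), (9, 1, Kim, Ola, 20, Echo, Echo), (9, 1, Kim, Ola, 20, Echo, Gamma), (9, 1, Kim, Ola, 20, Vega, Delta), (9, 1, Kim, Ola, 20, Vega, Lyra), (9, 1, Kim, Ola, 26, Echo, Echo), (9, 1, Kim, Ola, 26, Echo, Gamma), (9, 1, Kim, Ola, 26, Vega, Delta), (9, 1, Kim, Ola, 26, Vega, Lyra), (9, 1, Kim, Ola, 6, Echo, Echo), (9, 1, Kim, Ola, 6, Echo, Gamma), (9, 1, Kim, Ola, 6, Vega, Delta), (9, 1, Kim, Ola, 6, Vega, Lyra), (9, 15, Wes, Ola, 18, Echo, Echo), (9, 15, Wes, Ola, 18, Echo, Gamma), (9, 15, Wes, Ola, 18, Vega, Delta), (9, 15, Wes, Ola, 18, Vega, Lyra), (9, 15, Wes, Ola, 20, Echo, Echo), (9, 15, Wes, Ola, 20, Echo, Gamma), (9, 15, Wes, Ola, 20, Vega, Delta), (9, 15, Wes, Ola, 20, Vega, Lyra), (9, 15, Wes, Ola, 26, Echo, Echo), (9, 15, Wes, Ola, 26, Echo, Gamma), (9, 15, Wes, Ola, 26, Vega, Delta), (9, 15, Wes, Ola, 26, Vega, Lyra), (9, 15, Wes, Ola, 6, Echo, Echo), (9, 15, Wes, Ola, 6, Echo, Gamma), (9, 15, Wes, Ola, 6, Vega, Delta), (9, 15, Wes, Ola, 6, Vega, Lyra), (9, 2, Kim, Yan, 18, Echo, Echo), (9, 2, Kim, Yan, 18, Echo, Gamma), (9, 2, Kim, Yan, 18, Vega, Delta), (9, 2, Kim, Yan, 18, Vega, Lyra), (9, 2, Kim, Yan, 20, Echo, Echo), (9, 2, Kim, Yan, 20, Echo, Gamma), (9, 2, Kim, Yan, 20, Vega, Delta), (9, 2, Kim, Yan, 20, Vega, Lyra), (9, 2, Kim, Yan, 26, Echo, Echo), (9, 2, Kim, Yan, 26, Echo, Gamma), (9, 2, Kim, Yan, 26, Vega, Delta), (9, 2, Kim, Yan, 26, Vega, Lyra), (9, 2, Kim, Yan, 6, Echo, Echo), (9, 2, Kim, Yan, 6, Echo, Gamma), (9, 2, Kim, Yan, 6, Vega, Delta), (9, 2, Kim, Yan, 6, Vega, Lyra), (9, 6, Gus, Hal, 18, Echo, Echo), (9, 6, Gus, Hal, 18, Echo, Gamma), (9, 6, Gus, Hal, 18, Vega, Delta), (9, 6, Gus, Hal, 18, Vega, Lyra), (9, 6, Gus, Hal, 20, Echo, Echo), (9, 6, Gus, Hal, 20, Echo, Gamma), (9, 6, Gus, Hal, 20, Vega, Delta), (9, 6, Gus, Hal, 20, Vega, Lyra), (9, 6, Gus, Hal, 26, Echo, Echo), (9, 6, Gus, Hal, 26, Echo, Gamma), (9, 6, Gus, Hal, 26, Vega, Delta), (9, 6, Gus, Hal, 26, Vega, Lyra), (9, 6, Gus, Hal, 6, Echo, Echo), (9, 6, Gus, Hal, 6, Echo, Gamma), (9, 6, Gus, Hal, 6, Vega, Delta), (9, 6, Gus, Hal, 6, Vega, Lyra)}
Keep only column(s) mid, aname (71 duplicate(s) eliminated): {(28, Ivy), (28, Lee), (28, Ned), (28, Pat), (28, Wes), (9, Hal), (9, Ola), (9, Yan)}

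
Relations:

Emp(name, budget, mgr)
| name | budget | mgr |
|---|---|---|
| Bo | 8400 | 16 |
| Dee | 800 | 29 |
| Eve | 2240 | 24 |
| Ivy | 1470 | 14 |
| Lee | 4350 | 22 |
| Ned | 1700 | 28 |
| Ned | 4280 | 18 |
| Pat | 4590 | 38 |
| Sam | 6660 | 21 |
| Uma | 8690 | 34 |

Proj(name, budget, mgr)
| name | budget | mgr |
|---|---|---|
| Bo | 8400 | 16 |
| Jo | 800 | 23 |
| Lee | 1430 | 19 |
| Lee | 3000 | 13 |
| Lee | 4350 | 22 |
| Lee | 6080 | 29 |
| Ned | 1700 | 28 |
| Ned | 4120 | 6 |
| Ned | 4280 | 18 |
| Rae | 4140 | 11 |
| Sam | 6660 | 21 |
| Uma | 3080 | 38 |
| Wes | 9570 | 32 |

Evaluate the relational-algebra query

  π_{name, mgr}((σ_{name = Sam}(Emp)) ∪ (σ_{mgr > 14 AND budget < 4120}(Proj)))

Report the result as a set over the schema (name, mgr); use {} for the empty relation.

σ[name = Sam]: keep tuples satisfying name = Sam → {(Sam, 6660, 21)}
σ[mgr > 14 AND budget < 4120]: keep tuples satisfying mgr > 14 AND budget < 4120 → {(Jo, 800, 23), (Lee, 1430, 19), (Ned, 1700, 28), (Uma, 3080, 38)}
Union: {(Sam, 6660, 21)} with {(Jo, 800, 23), (Lee, 1430, 19), (Ned, 1700, 28), (Uma, 3080, 38)} → {(Jo, 800, 23), (Lee, 1430, 19), (Ned, 1700, 28), (Sam, 6660, 21), (Uma, 3080, 38)}
π[name, mgr]: project onto (name, mgr) → {(Jo, 23), (Lee, 19), (Ned, 28), (Sam, 21), (Uma, 38)}

{(Jo, 23), (Lee, 19), (Ned, 28), (Sam, 21), (Uma, 38)}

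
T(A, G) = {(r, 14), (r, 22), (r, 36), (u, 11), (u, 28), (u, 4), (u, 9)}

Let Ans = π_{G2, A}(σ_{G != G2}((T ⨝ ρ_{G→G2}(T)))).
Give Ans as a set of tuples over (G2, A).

{(11, u), (14, r), (22, r), (28, u), (36, r), (4, u), (9, u)}

ρ[G→G2]: schema becomes (A, G2); tuples unchanged.
Joining T and ρ_{G→G2}(T) on A yields {(r, 14, 14), (r, 14, 22), (r, 14, 36), (r, 22, 14), (r, 22, 22), (r, 22, 36), (r, 36, 14), (r, 36, 22), (r, 36, 36), (u, 11, 11), (u, 11, 28), (u, 11, 4), (u, 11, 9), (u, 28, 11), (u, 28, 28), (u, 28, 4), (u, 28, 9), (u, 4, 11), (u, 4, 28), (u, 4, 4), (u, 4, 9), (u, 9, 11), (u, 9, 28), (u, 9, 4), (u, 9, 9)}.
Filtering on G != G2 leaves {(r, 14, 22), (r, 14, 36), (r, 22, 14), (r, 22, 36), (r, 36, 14), (r, 36, 22), (u, 11, 28), (u, 11, 4), (u, 11, 9), (u, 28, 11), (u, 28, 4), (u, 28, 9), (u, 4, 11), (u, 4, 28), (u, 4, 9), (u, 9, 11), (u, 9, 28), (u, 9, 4)}.
π_{G2, A} gives {(11, u), (14, r), (22, r), (28, u), (36, r), (4, u), (9, u)} (11 duplicate(s) eliminated).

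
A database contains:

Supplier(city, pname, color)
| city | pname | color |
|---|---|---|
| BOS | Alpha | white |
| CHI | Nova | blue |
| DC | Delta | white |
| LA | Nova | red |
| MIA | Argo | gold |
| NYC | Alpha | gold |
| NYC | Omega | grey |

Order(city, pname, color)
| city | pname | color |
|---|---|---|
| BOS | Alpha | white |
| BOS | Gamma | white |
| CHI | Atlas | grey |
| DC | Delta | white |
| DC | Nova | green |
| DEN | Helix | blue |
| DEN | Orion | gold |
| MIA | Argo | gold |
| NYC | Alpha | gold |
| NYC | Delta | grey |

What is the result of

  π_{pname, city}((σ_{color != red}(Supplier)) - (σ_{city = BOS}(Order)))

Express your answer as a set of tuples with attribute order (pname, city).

{(Alpha, NYC), (Argo, MIA), (Delta, DC), (Nova, CHI), (Omega, NYC)}

σ[color != red]: keep tuples satisfying color != red → {(BOS, Alpha, white), (CHI, Nova, blue), (DC, Delta, white), (MIA, Argo, gold), (NYC, Alpha, gold), (NYC, Omega, grey)}
σ[city = BOS]: keep tuples satisfying city = BOS → {(BOS, Alpha, white), (BOS, Gamma, white)}
Set difference of the two operands is {(CHI, Nova, blue), (DC, Delta, white), (MIA, Argo, gold), (NYC, Alpha, gold), (NYC, Omega, grey)}.
π[pname, city]: project onto (pname, city) → {(Alpha, NYC), (Argo, MIA), (Delta, DC), (Nova, CHI), (Omega, NYC)}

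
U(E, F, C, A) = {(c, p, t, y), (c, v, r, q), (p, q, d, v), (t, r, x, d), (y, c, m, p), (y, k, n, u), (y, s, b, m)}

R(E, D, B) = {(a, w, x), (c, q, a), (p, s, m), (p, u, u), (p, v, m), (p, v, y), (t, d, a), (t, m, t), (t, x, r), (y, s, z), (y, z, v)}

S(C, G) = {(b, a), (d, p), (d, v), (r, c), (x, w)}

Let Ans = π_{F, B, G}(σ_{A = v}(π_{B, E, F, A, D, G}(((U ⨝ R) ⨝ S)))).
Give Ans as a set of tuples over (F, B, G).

U ⋈ R (natural join on E): {(c, p, t, y, q, a), (c, v, r, q, q, a), (p, q, d, v, s, m), (p, q, d, v, u, u), (p, q, d, v, v, m), (p, q, d, v, v, y), (t, r, x, d, d, a), (t, r, x, d, m, t), (t, r, x, d, x, r), (y, c, m, p, s, z), (y, c, m, p, z, v), (y, k, n, u, s, z), (y, k, n, u, z, v), (y, s, b, m, s, z), (y, s, b, m, z, v)}
(U ⨝ R) ⋈ S (natural join on C): {(c, v, r, q, q, a, c), (p, q, d, v, s, m, p), (p, q, d, v, s, m, v), (p, q, d, v, u, u, p), (p, q, d, v, u, u, v), (p, q, d, v, v, m, p), (p, q, d, v, v, m, v), (p, q, d, v, v, y, p), (p, q, d, v, v, y, v), (t, r, x, d, d, a, w), (t, r, x, d, m, t, w), (t, r, x, d, x, r, w), (y, s, b, m, s, z, a), (y, s, b, m, z, v, a)}
Keep only column(s) B, E, F, A, D, G: {(a, c, v, q, q, c), (a, t, r, d, d, w), (m, p, q, v, s, p), (m, p, q, v, s, v), (m, p, q, v, v, p), (m, p, q, v, v, v), (r, t, r, d, x, w), (t, t, r, d, m, w), (u, p, q, v, u, p), (u, p, q, v, u, v), (v, y, s, m, z, a), (y, p, q, v, v, p), (y, p, q, v, v, v), (z, y, s, m, s, a)}
Filtering on A = v leaves {(m, p, q, v, s, p), (m, p, q, v, s, v), (m, p, q, v, v, p), (m, p, q, v, v, v), (u, p, q, v, u, p), (u, p, q, v, u, v), (y, p, q, v, v, p), (y, p, q, v, v, v)}.
Keep only column(s) F, B, G (2 duplicate(s) eliminated): {(q, m, p), (q, m, v), (q, u, p), (q, u, v), (q, y, p), (q, y, v)}

{(q, m, p), (q, m, v), (q, u, p), (q, u, v), (q, y, p), (q, y, v)}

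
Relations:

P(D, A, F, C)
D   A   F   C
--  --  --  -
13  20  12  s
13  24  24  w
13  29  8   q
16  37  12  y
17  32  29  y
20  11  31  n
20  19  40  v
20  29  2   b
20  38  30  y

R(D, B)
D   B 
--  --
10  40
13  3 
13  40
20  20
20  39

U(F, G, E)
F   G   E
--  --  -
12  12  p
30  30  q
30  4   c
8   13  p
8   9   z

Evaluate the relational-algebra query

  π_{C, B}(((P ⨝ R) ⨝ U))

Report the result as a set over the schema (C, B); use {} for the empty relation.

{(q, 3), (q, 40), (s, 3), (s, 40), (y, 20), (y, 39)}

Natural join on D: {(13, 20, 12, s, 3), (13, 20, 12, s, 40), (13, 24, 24, w, 3), (13, 24, 24, w, 40), (13, 29, 8, q, 3), (13, 29, 8, q, 40), (20, 11, 31, n, 20), (20, 11, 31, n, 39), (20, 19, 40, v, 20), (20, 19, 40, v, 39), (20, 29, 2, b, 20), (20, 29, 2, b, 39), (20, 38, 30, y, 20), (20, 38, 30, y, 39)}
Natural join on F: {(13, 20, 12, s, 3, 12, p), (13, 20, 12, s, 40, 12, p), (13, 29, 8, q, 3, 13, p), (13, 29, 8, q, 3, 9, z), (13, 29, 8, q, 40, 13, p), (13, 29, 8, q, 40, 9, z), (20, 38, 30, y, 20, 30, q), (20, 38, 30, y, 20, 4, c), (20, 38, 30, y, 39, 30, q), (20, 38, 30, y, 39, 4, c)}
Projecting to C, B (4 duplicate(s) eliminated): {(q, 3), (q, 40), (s, 3), (s, 40), (y, 20), (y, 39)}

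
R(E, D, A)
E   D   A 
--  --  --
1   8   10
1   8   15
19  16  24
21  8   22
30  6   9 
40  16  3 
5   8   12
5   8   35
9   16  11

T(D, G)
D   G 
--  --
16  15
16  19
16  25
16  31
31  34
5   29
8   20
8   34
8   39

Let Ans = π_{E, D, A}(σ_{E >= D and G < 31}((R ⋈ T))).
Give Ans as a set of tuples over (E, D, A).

Natural join on D: {(1, 8, 10, 20), (1, 8, 10, 34), (1, 8, 10, 39), (1, 8, 15, 20), (1, 8, 15, 34), (1, 8, 15, 39), (19, 16, 24, 15), (19, 16, 24, 19), (19, 16, 24, 25), (19, 16, 24, 31), (21, 8, 22, 20), (21, 8, 22, 34), (21, 8, 22, 39), (40, 16, 3, 15), (40, 16, 3, 19), (40, 16, 3, 25), (40, 16, 3, 31), (5, 8, 12, 20), (5, 8, 12, 34), (5, 8, 12, 39), (5, 8, 35, 20), (5, 8, 35, 34), (5, 8, 35, 39), (9, 16, 11, 15), (9, 16, 11, 19), (9, 16, 11, 25), (9, 16, 11, 31)}
Apply σ_{E >= D and G < 31}; surviving tuples: {(19, 16, 24, 15), (19, 16, 24, 19), (19, 16, 24, 25), (21, 8, 22, 20), (40, 16, 3, 15), (40, 16, 3, 19), (40, 16, 3, 25)}
π[E, D, A]: project onto (E, D, A) (4 duplicate(s) eliminated) → {(19, 16, 24), (21, 8, 22), (40, 16, 3)}

{(19, 16, 24), (21, 8, 22), (40, 16, 3)}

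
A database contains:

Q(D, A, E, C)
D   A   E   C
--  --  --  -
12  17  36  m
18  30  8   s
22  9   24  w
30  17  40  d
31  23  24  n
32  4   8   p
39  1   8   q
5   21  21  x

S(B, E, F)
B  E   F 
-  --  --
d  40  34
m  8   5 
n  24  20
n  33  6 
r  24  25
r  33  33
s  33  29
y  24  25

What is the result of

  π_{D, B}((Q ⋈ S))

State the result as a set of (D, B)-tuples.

Q ⋈ S (natural join on E): {(18, 30, 8, s, m, 5), (22, 9, 24, w, n, 20), (22, 9, 24, w, r, 25), (22, 9, 24, w, y, 25), (30, 17, 40, d, d, 34), (31, 23, 24, n, n, 20), (31, 23, 24, n, r, 25), (31, 23, 24, n, y, 25), (32, 4, 8, p, m, 5), (39, 1, 8, q, m, 5)}
π[D, B]: project onto (D, B) → {(18, m), (22, n), (22, r), (22, y), (30, d), (31, n), (31, r), (31, y), (32, m), (39, m)}

{(18, m), (22, n), (22, r), (22, y), (30, d), (31, n), (31, r), (31, y), (32, m), (39, m)}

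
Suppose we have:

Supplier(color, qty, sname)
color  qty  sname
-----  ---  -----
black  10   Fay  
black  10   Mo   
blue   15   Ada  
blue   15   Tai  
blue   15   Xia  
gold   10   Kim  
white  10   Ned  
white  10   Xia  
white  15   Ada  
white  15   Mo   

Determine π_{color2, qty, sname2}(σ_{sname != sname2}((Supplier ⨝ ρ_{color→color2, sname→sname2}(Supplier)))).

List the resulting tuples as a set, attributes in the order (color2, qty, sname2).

{(black, 10, Fay), (black, 10, Mo), (blue, 15, Ada), (blue, 15, Tai), (blue, 15, Xia), (gold, 10, Kim), (white, 10, Ned), (white, 10, Xia), (white, 15, Ada), (white, 15, Mo)}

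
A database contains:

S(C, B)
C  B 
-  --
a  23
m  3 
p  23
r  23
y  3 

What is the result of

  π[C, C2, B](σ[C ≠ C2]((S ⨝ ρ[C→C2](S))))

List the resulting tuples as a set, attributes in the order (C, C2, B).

{(a, p, 23), (a, r, 23), (m, y, 3), (p, a, 23), (p, r, 23), (r, a, 23), (r, p, 23), (y, m, 3)}

ρ[C→C2]: schema becomes (C2, B); tuples unchanged.
S ⋈ ρ[C→C2](S) (natural join on B): {(a, 23, a), (a, 23, p), (a, 23, r), (m, 3, m), (m, 3, y), (p, 23, a), (p, 23, p), (p, 23, r), (r, 23, a), (r, 23, p), (r, 23, r), (y, 3, m), (y, 3, y)}
Apply σ_{C ≠ C2}; surviving tuples: {(a, 23, p), (a, 23, r), (m, 3, y), (p, 23, a), (p, 23, r), (r, 23, a), (r, 23, p), (y, 3, m)}
π[C, C2, B]: project onto (C, C2, B) → {(a, p, 23), (a, r, 23), (m, y, 3), (p, a, 23), (p, r, 23), (r, a, 23), (r, p, 23), (y, m, 3)}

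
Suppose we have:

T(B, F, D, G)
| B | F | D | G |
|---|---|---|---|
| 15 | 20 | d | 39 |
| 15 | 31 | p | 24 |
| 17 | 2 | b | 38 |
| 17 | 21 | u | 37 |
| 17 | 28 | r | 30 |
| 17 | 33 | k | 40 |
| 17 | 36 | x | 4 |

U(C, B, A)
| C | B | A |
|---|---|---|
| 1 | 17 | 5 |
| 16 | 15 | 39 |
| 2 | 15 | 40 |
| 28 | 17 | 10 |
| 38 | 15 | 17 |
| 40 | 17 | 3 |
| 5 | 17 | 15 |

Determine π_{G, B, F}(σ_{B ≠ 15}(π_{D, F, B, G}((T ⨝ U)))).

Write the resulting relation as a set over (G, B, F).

{(30, 17, 28), (37, 17, 21), (38, 17, 2), (4, 17, 36), (40, 17, 33)}

Natural join on B: {(15, 20, d, 39, 16, 39), (15, 20, d, 39, 2, 40), (15, 20, d, 39, 38, 17), (15, 31, p, 24, 16, 39), (15, 31, p, 24, 2, 40), (15, 31, p, 24, 38, 17), (17, 2, b, 38, 1, 5), (17, 2, b, 38, 28, 10), (17, 2, b, 38, 40, 3), (17, 2, b, 38, 5, 15), (17, 21, u, 37, 1, 5), (17, 21, u, 37, 28, 10), (17, 21, u, 37, 40, 3), (17, 21, u, 37, 5, 15), (17, 28, r, 30, 1, 5), (17, 28, r, 30, 28, 10), (17, 28, r, 30, 40, 3), (17, 28, r, 30, 5, 15), (17, 33, k, 40, 1, 5), (17, 33, k, 40, 28, 10), (17, 33, k, 40, 40, 3), (17, 33, k, 40, 5, 15), (17, 36, x, 4, 1, 5), (17, 36, x, 4, 28, 10), (17, 36, x, 4, 40, 3), (17, 36, x, 4, 5, 15)}
Keep only column(s) D, F, B, G (19 duplicate(s) eliminated): {(b, 2, 17, 38), (d, 20, 15, 39), (k, 33, 17, 40), (p, 31, 15, 24), (r, 28, 17, 30), (u, 21, 17, 37), (x, 36, 17, 4)}
Selection B ≠ 15: {(b, 2, 17, 38), (k, 33, 17, 40), (r, 28, 17, 30), (u, 21, 17, 37), (x, 36, 17, 4)}
Keep only column(s) G, B, F: {(30, 17, 28), (37, 17, 21), (38, 17, 2), (4, 17, 36), (40, 17, 33)}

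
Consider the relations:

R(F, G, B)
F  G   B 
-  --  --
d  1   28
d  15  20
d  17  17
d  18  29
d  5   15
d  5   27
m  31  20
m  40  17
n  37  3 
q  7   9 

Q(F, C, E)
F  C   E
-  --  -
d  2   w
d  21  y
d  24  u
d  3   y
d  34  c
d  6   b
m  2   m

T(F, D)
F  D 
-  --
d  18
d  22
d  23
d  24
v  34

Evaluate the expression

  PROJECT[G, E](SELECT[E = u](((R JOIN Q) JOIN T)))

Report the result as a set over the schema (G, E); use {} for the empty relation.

{(1, u), (15, u), (17, u), (18, u), (5, u)}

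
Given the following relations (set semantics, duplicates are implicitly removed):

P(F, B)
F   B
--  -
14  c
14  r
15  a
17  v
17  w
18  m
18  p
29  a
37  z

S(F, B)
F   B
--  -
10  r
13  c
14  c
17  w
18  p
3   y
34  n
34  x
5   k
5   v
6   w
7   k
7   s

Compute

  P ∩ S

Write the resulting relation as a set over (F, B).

{(14, c), (17, w), (18, p)}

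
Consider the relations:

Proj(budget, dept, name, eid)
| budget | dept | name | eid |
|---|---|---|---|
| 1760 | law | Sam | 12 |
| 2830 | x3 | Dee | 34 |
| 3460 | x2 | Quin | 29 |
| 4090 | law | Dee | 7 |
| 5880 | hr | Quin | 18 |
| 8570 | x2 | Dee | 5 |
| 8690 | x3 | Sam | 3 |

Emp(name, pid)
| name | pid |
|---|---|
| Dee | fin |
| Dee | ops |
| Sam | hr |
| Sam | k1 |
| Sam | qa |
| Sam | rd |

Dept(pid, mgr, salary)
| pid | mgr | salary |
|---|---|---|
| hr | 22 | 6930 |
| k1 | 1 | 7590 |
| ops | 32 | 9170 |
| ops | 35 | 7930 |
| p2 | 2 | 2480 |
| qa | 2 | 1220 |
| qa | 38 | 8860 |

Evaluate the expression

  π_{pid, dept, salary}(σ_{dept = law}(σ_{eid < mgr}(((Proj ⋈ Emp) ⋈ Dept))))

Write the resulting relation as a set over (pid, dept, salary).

Joining Proj and Emp on name yields {(1760, law, Sam, 12, hr), (1760, law, Sam, 12, k1), (1760, law, Sam, 12, qa), (1760, law, Sam, 12, rd), (2830, x3, Dee, 34, fin), (2830, x3, Dee, 34, ops), (4090, law, Dee, 7, fin), (4090, law, Dee, 7, ops), (8570, x2, Dee, 5, fin), (8570, x2, Dee, 5, ops), (8690, x3, Sam, 3, hr), (8690, x3, Sam, 3, k1), (8690, x3, Sam, 3, qa), (8690, x3, Sam, 3, rd)}.
Joining (Proj ⋈ Emp) and Dept on pid yields {(1760, law, Sam, 12, hr, 22, 6930), (1760, law, Sam, 12, k1, 1, 7590), (1760, law, Sam, 12, qa, 2, 1220), (1760, law, Sam, 12, qa, 38, 8860), (2830, x3, Dee, 34, ops, 32, 9170), (2830, x3, Dee, 34, ops, 35, 7930), (4090, law, Dee, 7, ops, 32, 9170), (4090, law, Dee, 7, ops, 35, 7930), (8570, x2, Dee, 5, ops, 32, 9170), (8570, x2, Dee, 5, ops, 35, 7930), (8690, x3, Sam, 3, hr, 22, 6930), (8690, x3, Sam, 3, k1, 1, 7590), (8690, x3, Sam, 3, qa, 2, 1220), (8690, x3, Sam, 3, qa, 38, 8860)}.
Apply σ_{eid < mgr}; surviving tuples: {(1760, law, Sam, 12, hr, 22, 6930), (1760, law, Sam, 12, qa, 38, 8860), (2830, x3, Dee, 34, ops, 35, 7930), (4090, law, Dee, 7, ops, 32, 9170), (4090, law, Dee, 7, ops, 35, 7930), (8570, x2, Dee, 5, ops, 32, 9170), (8570, x2, Dee, 5, ops, 35, 7930), (8690, x3, Sam, 3, hr, 22, 6930), (8690, x3, Sam, 3, qa, 38, 8860)}
Apply σ_{dept = law}; surviving tuples: {(1760, law, Sam, 12, hr, 22, 6930), (1760, law, Sam, 12, qa, 38, 8860), (4090, law, Dee, 7, ops, 32, 9170), (4090, law, Dee, 7, ops, 35, 7930)}
π[pid, dept, salary]: project onto (pid, dept, salary) → {(hr, law, 6930), (ops, law, 7930), (ops, law, 9170), (qa, law, 8860)}

{(hr, law, 6930), (ops, law, 7930), (ops, law, 9170), (qa, law, 8860)}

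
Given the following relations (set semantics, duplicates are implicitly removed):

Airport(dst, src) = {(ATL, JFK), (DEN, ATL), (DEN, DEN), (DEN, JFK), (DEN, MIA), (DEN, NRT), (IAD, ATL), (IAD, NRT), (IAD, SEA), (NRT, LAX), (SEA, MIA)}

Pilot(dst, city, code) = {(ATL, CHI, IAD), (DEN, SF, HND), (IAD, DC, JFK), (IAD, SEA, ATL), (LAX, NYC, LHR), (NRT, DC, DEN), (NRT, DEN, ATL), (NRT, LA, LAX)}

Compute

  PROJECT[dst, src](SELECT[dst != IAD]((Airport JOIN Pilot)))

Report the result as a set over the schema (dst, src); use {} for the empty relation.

{(ATL, JFK), (DEN, ATL), (DEN, DEN), (DEN, JFK), (DEN, MIA), (DEN, NRT), (NRT, LAX)}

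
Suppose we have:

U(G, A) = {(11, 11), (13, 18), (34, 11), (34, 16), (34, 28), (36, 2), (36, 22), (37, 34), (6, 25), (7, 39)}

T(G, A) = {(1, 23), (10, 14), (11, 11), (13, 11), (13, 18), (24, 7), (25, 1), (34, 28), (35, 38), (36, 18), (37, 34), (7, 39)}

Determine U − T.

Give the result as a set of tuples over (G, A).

{(34, 11), (34, 16), (36, 2), (36, 22), (6, 25)}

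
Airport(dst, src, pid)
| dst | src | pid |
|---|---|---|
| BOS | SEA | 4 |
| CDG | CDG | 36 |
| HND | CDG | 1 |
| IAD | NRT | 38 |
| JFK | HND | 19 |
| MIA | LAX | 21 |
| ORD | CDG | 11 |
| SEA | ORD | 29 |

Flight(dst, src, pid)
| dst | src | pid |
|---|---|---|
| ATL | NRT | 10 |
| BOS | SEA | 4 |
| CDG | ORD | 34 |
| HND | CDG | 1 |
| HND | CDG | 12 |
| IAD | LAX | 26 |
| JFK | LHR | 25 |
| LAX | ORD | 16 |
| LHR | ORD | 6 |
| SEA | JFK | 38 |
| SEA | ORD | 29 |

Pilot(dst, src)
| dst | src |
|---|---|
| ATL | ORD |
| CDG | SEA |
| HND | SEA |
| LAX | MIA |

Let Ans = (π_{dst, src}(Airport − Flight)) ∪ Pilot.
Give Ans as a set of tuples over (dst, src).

Difference: {(BOS, SEA, 4), (CDG, CDG, 36), (HND, CDG, 1), (IAD, NRT, 38), (JFK, HND, 19), (MIA, LAX, 21), (ORD, CDG, 11), (SEA, ORD, 29)} with {(ATL, NRT, 10), (BOS, SEA, 4), (CDG, ORD, 34), (HND, CDG, 1), (HND, CDG, 12), (IAD, LAX, 26), (JFK, LHR, 25), (LAX, ORD, 16), (LHR, ORD, 6), (SEA, JFK, 38), (SEA, ORD, 29)} → {(CDG, CDG, 36), (IAD, NRT, 38), (JFK, HND, 19), (MIA, LAX, 21), (ORD, CDG, 11)}
Projecting to dst, src: {(CDG, CDG), (IAD, NRT), (JFK, HND), (MIA, LAX), (ORD, CDG)}
Union: {(CDG, CDG), (IAD, NRT), (JFK, HND), (MIA, LAX), (ORD, CDG)} with {(ATL, ORD), (CDG, SEA), (HND, SEA), (LAX, MIA)} → {(ATL, ORD), (CDG, CDG), (CDG, SEA), (HND, SEA), (IAD, NRT), (JFK, HND), (LAX, MIA), (MIA, LAX), (ORD, CDG)}

{(ATL, ORD), (CDG, CDG), (CDG, SEA), (HND, SEA), (IAD, NRT), (JFK, HND), (LAX, MIA), (MIA, LAX), (ORD, CDG)}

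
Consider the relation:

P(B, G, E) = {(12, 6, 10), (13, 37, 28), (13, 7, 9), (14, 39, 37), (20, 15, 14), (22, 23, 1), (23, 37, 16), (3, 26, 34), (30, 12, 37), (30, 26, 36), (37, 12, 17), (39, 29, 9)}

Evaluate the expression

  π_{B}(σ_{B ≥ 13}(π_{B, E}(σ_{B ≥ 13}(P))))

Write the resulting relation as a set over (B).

{13, 14, 20, 22, 23, 30, 37, 39}

σ[B ≥ 13]: keep tuples satisfying B ≥ 13 → {(13, 37, 28), (13, 7, 9), (14, 39, 37), (20, 15, 14), (22, 23, 1), (23, 37, 16), (30, 12, 37), (30, 26, 36), (37, 12, 17), (39, 29, 9)}
π_{B, E} gives {(13, 28), (13, 9), (14, 37), (20, 14), (22, 1), (23, 16), (30, 36), (30, 37), (37, 17), (39, 9)}.
σ[B ≥ 13]: keep tuples satisfying B ≥ 13 → {(13, 28), (13, 9), (14, 37), (20, 14), (22, 1), (23, 16), (30, 36), (30, 37), (37, 17), (39, 9)}
π_{B} gives {13, 14, 20, 22, 23, 30, 37, 39} (2 duplicate(s) eliminated).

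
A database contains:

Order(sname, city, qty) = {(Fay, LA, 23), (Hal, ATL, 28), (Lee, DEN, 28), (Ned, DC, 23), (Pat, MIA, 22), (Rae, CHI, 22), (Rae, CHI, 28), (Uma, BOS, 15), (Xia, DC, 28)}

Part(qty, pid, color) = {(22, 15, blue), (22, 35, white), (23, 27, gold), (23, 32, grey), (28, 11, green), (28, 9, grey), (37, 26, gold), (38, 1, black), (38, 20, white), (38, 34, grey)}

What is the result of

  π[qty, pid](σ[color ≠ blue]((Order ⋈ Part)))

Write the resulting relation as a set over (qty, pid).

{(22, 35), (23, 27), (23, 32), (28, 11), (28, 9)}

Joining Order and Part on qty yields {(Fay, LA, 23, 27, gold), (Fay, LA, 23, 32, grey), (Hal, ATL, 28, 11, green), (Hal, ATL, 28, 9, grey), (Lee, DEN, 28, 11, green), (Lee, DEN, 28, 9, grey), (Ned, DC, 23, 27, gold), (Ned, DC, 23, 32, grey), (Pat, MIA, 22, 15, blue), (Pat, MIA, 22, 35, white), (Rae, CHI, 22, 15, blue), (Rae, CHI, 22, 35, white), (Rae, CHI, 28, 11, green), (Rae, CHI, 28, 9, grey), (Xia, DC, 28, 11, green), (Xia, DC, 28, 9, grey)}.
Selection color ≠ blue: {(Fay, LA, 23, 27, gold), (Fay, LA, 23, 32, grey), (Hal, ATL, 28, 11, green), (Hal, ATL, 28, 9, grey), (Lee, DEN, 28, 11, green), (Lee, DEN, 28, 9, grey), (Ned, DC, 23, 27, gold), (Ned, DC, 23, 32, grey), (Pat, MIA, 22, 35, white), (Rae, CHI, 22, 35, white), (Rae, CHI, 28, 11, green), (Rae, CHI, 28, 9, grey), (Xia, DC, 28, 11, green), (Xia, DC, 28, 9, grey)}
Projecting to qty, pid (9 duplicate(s) eliminated): {(22, 35), (23, 27), (23, 32), (28, 11), (28, 9)}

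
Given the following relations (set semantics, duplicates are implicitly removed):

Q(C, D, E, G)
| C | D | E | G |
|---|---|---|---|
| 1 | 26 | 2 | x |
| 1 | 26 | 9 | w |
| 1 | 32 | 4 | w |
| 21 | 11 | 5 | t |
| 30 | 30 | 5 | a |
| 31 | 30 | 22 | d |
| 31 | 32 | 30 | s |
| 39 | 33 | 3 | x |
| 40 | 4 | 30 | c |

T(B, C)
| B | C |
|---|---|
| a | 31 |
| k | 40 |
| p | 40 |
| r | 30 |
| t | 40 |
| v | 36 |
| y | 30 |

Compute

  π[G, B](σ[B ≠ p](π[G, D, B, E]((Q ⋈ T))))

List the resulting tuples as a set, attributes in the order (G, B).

Natural join on C: {(30, 30, 5, a, r), (30, 30, 5, a, y), (31, 30, 22, d, a), (31, 32, 30, s, a), (40, 4, 30, c, k), (40, 4, 30, c, p), (40, 4, 30, c, t)}
π[G, D, B, E]: project onto (G, D, B, E) → {(a, 30, r, 5), (a, 30, y, 5), (c, 4, k, 30), (c, 4, p, 30), (c, 4, t, 30), (d, 30, a, 22), (s, 32, a, 30)}
σ[B ≠ p]: keep tuples satisfying B ≠ p → {(a, 30, r, 5), (a, 30, y, 5), (c, 4, k, 30), (c, 4, t, 30), (d, 30, a, 22), (s, 32, a, 30)}
π[G, B]: project onto (G, B) → {(a, r), (a, y), (c, k), (c, t), (d, a), (s, a)}

{(a, r), (a, y), (c, k), (c, t), (d, a), (s, a)}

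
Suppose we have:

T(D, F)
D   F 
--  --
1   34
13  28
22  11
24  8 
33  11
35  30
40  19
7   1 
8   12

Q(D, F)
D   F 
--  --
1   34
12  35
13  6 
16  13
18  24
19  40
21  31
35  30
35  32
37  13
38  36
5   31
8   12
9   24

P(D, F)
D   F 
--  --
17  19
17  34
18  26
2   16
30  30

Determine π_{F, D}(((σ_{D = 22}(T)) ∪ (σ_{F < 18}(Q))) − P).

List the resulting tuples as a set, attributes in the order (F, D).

{(11, 22), (12, 8), (13, 16), (13, 37), (6, 13)}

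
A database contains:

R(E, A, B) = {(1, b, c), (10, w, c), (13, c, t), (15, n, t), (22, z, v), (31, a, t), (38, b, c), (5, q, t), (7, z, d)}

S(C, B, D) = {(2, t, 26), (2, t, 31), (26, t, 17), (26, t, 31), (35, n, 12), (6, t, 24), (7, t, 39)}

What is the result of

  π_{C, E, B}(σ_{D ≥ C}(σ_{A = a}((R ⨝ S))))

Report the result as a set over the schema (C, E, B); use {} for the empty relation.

{(2, 31, t), (26, 31, t), (6, 31, t), (7, 31, t)}

Joining R and S on B yields {(13, c, t, 2, 26), (13, c, t, 2, 31), (13, c, t, 26, 17), (13, c, t, 26, 31), (13, c, t, 6, 24), (13, c, t, 7, 39), (15, n, t, 2, 26), (15, n, t, 2, 31), (15, n, t, 26, 17), (15, n, t, 26, 31), (15, n, t, 6, 24), (15, n, t, 7, 39), (31, a, t, 2, 26), (31, a, t, 2, 31), (31, a, t, 26, 17), (31, a, t, 26, 31), (31, a, t, 6, 24), (31, a, t, 7, 39), (5, q, t, 2, 26), (5, q, t, 2, 31), (5, q, t, 26, 17), (5, q, t, 26, 31), (5, q, t, 6, 24), (5, q, t, 7, 39)}.
Apply σ_{A = a}; surviving tuples: {(31, a, t, 2, 26), (31, a, t, 2, 31), (31, a, t, 26, 17), (31, a, t, 26, 31), (31, a, t, 6, 24), (31, a, t, 7, 39)}
Apply σ_{D ≥ C}; surviving tuples: {(31, a, t, 2, 26), (31, a, t, 2, 31), (31, a, t, 26, 31), (31, a, t, 6, 24), (31, a, t, 7, 39)}
Keep only column(s) C, E, B (1 duplicate(s) eliminated): {(2, 31, t), (26, 31, t), (6, 31, t), (7, 31, t)}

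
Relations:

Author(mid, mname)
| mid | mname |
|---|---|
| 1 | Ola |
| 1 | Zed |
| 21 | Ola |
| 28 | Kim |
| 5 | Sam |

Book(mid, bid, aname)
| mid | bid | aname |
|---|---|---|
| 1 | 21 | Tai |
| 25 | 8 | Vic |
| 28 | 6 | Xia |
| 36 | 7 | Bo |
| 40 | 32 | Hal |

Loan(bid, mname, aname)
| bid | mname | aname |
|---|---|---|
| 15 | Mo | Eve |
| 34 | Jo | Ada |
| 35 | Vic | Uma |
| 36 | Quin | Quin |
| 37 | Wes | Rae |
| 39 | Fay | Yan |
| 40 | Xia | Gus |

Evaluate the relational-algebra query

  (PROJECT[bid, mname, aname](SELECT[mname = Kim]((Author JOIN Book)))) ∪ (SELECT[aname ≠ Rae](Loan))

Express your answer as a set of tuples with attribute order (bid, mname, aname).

Author ⋈ Book (natural join on mid): {(1, Ola, 21, Tai), (1, Zed, 21, Tai), (28, Kim, 6, Xia)}
Selection mname = Kim: {(28, Kim, 6, Xia)}
Keep only column(s) bid, mname, aname: {(6, Kim, Xia)}
Selection aname ≠ Rae: {(15, Mo, Eve), (34, Jo, Ada), (35, Vic, Uma), (36, Quin, Quin), (39, Fay, Yan), (40, Xia, Gus)}
Set union of the two operands is {(15, Mo, Eve), (34, Jo, Ada), (35, Vic, Uma), (36, Quin, Quin), (39, Fay, Yan), (40, Xia, Gus), (6, Kim, Xia)}.

{(15, Mo, Eve), (34, Jo, Ada), (35, Vic, Uma), (36, Quin, Quin), (39, Fay, Yan), (40, Xia, Gus), (6, Kim, Xia)}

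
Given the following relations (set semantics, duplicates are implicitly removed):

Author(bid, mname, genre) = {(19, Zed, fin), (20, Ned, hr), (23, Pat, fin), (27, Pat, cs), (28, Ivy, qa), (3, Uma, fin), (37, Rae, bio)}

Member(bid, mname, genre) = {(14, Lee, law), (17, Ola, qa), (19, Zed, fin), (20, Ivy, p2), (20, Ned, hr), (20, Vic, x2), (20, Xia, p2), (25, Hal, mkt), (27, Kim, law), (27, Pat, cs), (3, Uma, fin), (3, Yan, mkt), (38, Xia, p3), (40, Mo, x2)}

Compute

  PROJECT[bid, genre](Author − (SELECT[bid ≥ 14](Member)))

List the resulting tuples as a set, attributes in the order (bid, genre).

Filtering on bid ≥ 14 leaves {(14, Lee, law), (17, Ola, qa), (19, Zed, fin), (20, Ivy, p2), (20, Ned, hr), (20, Vic, x2), (20, Xia, p2), (25, Hal, mkt), (27, Kim, law), (27, Pat, cs), (38, Xia, p3), (40, Mo, x2)}.
Set difference of the two operands is {(23, Pat, fin), (28, Ivy, qa), (3, Uma, fin), (37, Rae, bio)}.
π[bid, genre]: project onto (bid, genre) → {(23, fin), (28, qa), (3, fin), (37, bio)}

{(23, fin), (28, qa), (3, fin), (37, bio)}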